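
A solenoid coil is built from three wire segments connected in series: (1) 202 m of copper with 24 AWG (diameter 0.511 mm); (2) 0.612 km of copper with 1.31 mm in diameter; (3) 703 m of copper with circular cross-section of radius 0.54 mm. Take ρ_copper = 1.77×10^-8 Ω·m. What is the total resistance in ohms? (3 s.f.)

Seg 1: A = π(0.511/2 mm)² = π(2.5550e-04 m)² = 2.051e-07 m²
R_1 = (1.77×10^-8)(202)/(2.051e-07) = 17.43 Ω
Seg 2: A = π(d/2)² = π(6.5500e-04 m)² = 1.348e-06 m²
R_2 = (1.77×10^-8)(612)/(1.348e-06) = 8.037 Ω
Seg 3: A = πr² = π(5.4000e-04 m)² = 9.161e-07 m²
R_3 = (1.77×10^-8)(703)/(9.161e-07) = 13.58 Ω
R_total = R_1 + R_2 + R_3 = 39.1 Ω

39.1 Ω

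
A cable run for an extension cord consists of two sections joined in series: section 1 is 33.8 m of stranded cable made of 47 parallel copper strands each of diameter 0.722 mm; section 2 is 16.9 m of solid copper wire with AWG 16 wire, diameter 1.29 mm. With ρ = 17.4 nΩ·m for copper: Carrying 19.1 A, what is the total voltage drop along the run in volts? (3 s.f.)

4.88 V

ρ = 17.4 nΩ·m = 1.74×10^-8 Ω·m
Section 1: A_strand = π(3.6100e-04)² = 4.094e-07 m²; R₁ = ρL/(N·A_s) = (1.74×10^-8)(33.8)/(47×4.094e-07) = 0.03056 Ω
Section 2: A = π(1.29/2 mm)² = π(6.4500e-04 m)² = 1.307e-06 m²
R₂ = (1.74×10^-8)(16.9)/(1.307e-06) = 0.225 Ω
R = R₁ + R₂ = 0.2556 Ω
V = IR = 19.1 × 0.2556 = 4.88 V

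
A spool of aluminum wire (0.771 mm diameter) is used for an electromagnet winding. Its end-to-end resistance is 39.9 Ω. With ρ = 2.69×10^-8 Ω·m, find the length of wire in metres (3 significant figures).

A = π(d/2)² = π(3.8550e-04 m)² = 4.669e-07 m²
L = RA/ρ = (39.9)(4.669e-07)/(2.69×10^-8) = 692 m

692 m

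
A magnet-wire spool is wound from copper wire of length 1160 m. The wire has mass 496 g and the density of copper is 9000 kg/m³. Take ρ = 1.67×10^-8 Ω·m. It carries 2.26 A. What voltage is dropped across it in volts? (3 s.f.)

A = m/(density·L) = 0.496/(9000×1160) = 4.7510e-08 m²
R = ρL/A = (1.67×10^-8)(1160)/(4.7510e-08) = 407.7 Ω
V = IR = 2.26 × 407.7 = 922 V

922 V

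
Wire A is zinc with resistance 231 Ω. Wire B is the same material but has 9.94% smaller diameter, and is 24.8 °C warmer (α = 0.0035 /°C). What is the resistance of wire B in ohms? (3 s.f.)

R ∝ ρL/d² with ρ ∝ (1+αΔT), so R_B/R_A = (1 − 9.94/100)⁻² × (1 + 0.0035×24.8)
= 1.233 × 1.087 = 1.34
R_B = 1.34 × 231 = 310 Ω

310 Ω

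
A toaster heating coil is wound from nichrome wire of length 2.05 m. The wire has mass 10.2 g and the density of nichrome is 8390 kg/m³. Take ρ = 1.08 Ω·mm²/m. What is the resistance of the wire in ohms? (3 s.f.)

ρ = 1.08 Ω·mm²/m = 1.08×10^-6 Ω·m
A = m/(density·L) = 0.0102/(8390×2.05) = 5.9304e-07 m²
R = ρL/A = (1.08×10^-6)(2.05)/(5.9304e-07) = 3.73 Ω

3.73 Ω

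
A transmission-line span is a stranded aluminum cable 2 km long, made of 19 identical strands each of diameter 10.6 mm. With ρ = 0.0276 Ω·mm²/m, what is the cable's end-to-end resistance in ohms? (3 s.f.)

ρ = 0.0276 Ω·mm²/m = 2.76×10^-8 Ω·m
A_strand = π(5.3000e-03 m)² = 8.825e-05 m²
R_strand = ρL/A = (2.76×10^-8)(2000)/(8.825e-05) = 0.6255 Ω
R_total = R_strand/N = 0.6255/19 = 0.0329 Ω

0.0329 Ω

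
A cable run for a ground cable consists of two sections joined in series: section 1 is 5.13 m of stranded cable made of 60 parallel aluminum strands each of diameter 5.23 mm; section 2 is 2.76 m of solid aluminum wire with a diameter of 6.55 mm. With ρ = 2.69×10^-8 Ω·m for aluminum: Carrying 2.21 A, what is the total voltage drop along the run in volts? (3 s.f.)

Section 1: A_strand = π(2.6150e-03)² = 2.148e-05 m²; R₁ = ρL/(N·A_s) = (2.69×10^-8)(5.13)/(60×2.148e-05) = 1.071×10^-4 Ω
Section 2: A = π(d/2)² = π(3.2750e-03 m)² = 3.370e-05 m²
R₂ = (2.69×10^-8)(2.76)/(3.370e-05) = 0.002203 Ω
R = R₁ + R₂ = 0.00231 Ω
V = IR = 2.21 × 0.00231 = 0.00511 V

0.00511 V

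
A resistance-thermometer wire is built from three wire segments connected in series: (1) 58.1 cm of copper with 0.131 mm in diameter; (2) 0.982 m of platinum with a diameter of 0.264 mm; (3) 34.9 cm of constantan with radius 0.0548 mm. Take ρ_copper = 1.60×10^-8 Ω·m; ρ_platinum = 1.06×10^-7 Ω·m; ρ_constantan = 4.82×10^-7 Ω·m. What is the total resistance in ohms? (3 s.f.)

Seg 1: A = π(d/2)² = π(6.5500e-05 m)² = 1.348e-08 m²
R_1 = (1.60×10^-8)(0.581)/(1.348e-08) = 0.6897 Ω
Seg 2: A = π(d/2)² = π(1.3200e-04 m)² = 5.474e-08 m²
R_2 = (1.06×10^-7)(0.982)/(5.474e-08) = 1.902 Ω
Seg 3: A = πr² = π(5.4800e-05 m)² = 9.434e-09 m²
R_3 = (4.82×10^-7)(0.349)/(9.434e-09) = 17.83 Ω
R_total = R_1 + R_2 + R_3 = 20.4 Ω

20.4 Ω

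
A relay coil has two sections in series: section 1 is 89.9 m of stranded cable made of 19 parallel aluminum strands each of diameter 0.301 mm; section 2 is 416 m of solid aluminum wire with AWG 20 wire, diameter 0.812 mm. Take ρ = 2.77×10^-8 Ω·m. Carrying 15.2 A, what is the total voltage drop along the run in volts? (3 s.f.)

366 V

Section 1: A_strand = π(1.5050e-04)² = 7.116e-08 m²; R₁ = ρL/(N·A_s) = (2.77×10^-8)(89.9)/(19×7.116e-08) = 1.842 Ω
Section 2: A = π(0.812/2 mm)² = π(4.0600e-04 m)² = 5.178e-07 m²
R₂ = (2.77×10^-8)(416)/(5.178e-07) = 22.25 Ω
R = R₁ + R₂ = 24.09 Ω
V = IR = 15.2 × 24.09 = 366 V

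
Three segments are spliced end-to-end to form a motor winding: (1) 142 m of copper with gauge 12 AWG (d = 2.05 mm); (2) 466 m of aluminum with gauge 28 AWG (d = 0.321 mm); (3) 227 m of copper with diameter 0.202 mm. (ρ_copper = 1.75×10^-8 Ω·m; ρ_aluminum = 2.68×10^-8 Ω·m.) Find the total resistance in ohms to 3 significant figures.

Seg 1: A = π(2.05/2 mm)² = π(1.0250e-03 m)² = 3.301e-06 m²
R_1 = (1.75×10^-8)(142)/(3.301e-06) = 0.7529 Ω
Seg 2: A = π(0.321/2 mm)² = π(1.6050e-04 m)² = 8.093e-08 m²
R_2 = (2.68×10^-8)(466)/(8.093e-08) = 154.3 Ω
Seg 3: A = π(d/2)² = π(1.0100e-04 m)² = 3.205e-08 m²
R_3 = (1.75×10^-8)(227)/(3.205e-08) = 124 Ω
R_total = R_1 + R_2 + R_3 = 279 Ω

279 Ω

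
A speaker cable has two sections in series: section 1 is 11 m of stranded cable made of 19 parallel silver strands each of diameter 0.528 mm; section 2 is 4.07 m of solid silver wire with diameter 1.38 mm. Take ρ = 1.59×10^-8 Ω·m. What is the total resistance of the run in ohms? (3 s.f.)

0.0853 Ω

Section 1: A_strand = π(2.6400e-04)² = 2.190e-07 m²; R₁ = ρL/(N·A_s) = (1.59×10^-8)(11)/(19×2.190e-07) = 0.04204 Ω
Section 2: A = π(d/2)² = π(6.9000e-04 m)² = 1.496e-06 m²
R₂ = (1.59×10^-8)(4.07)/(1.496e-06) = 0.04327 Ω
R = R₁ + R₂ = 0.0853 Ω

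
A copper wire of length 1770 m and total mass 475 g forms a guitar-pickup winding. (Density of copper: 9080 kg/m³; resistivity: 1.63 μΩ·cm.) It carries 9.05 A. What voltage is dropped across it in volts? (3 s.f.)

8830 V

ρ = 1.63 μΩ·cm = 1.63×10^-8 Ω·m
A = m/(density·L) = 0.475/(9080×1770) = 2.9555e-08 m²
R = ρL/A = (1.63×10^-8)(1770)/(2.9555e-08) = 976.2 Ω
V = IR = 9.05 × 976.2 = 8830 V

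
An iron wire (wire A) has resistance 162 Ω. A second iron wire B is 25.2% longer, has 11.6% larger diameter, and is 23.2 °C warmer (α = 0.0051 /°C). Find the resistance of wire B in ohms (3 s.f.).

R ∝ ρL/d² with ρ ∝ (1+αΔT), so R_B/R_A = (1 + 25.2/100) × (1 + 11.6/100)⁻² × (1 + 0.0051×23.2)
= 1.252 × 0.8029 × 1.118 = 1.124
R_B = 1.124 × 162 = 182 Ω

182 Ω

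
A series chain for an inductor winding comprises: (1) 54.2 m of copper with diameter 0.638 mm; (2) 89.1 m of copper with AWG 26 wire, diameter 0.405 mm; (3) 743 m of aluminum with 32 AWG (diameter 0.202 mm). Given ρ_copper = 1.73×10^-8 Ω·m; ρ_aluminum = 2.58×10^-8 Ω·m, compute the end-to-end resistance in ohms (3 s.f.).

613 Ω

Seg 1: A = π(d/2)² = π(3.1900e-04 m)² = 3.197e-07 m²
R_1 = (1.73×10^-8)(54.2)/(3.197e-07) = 2.933 Ω
Seg 2: A = π(0.405/2 mm)² = π(2.0250e-04 m)² = 1.288e-07 m²
R_2 = (1.73×10^-8)(89.1)/(1.288e-07) = 11.97 Ω
Seg 3: A = π(0.202/2 mm)² = π(1.0100e-04 m)² = 3.205e-08 m²
R_3 = (2.58×10^-8)(743)/(3.205e-08) = 598.2 Ω
R_total = R_1 + R_2 + R_3 = 613 Ω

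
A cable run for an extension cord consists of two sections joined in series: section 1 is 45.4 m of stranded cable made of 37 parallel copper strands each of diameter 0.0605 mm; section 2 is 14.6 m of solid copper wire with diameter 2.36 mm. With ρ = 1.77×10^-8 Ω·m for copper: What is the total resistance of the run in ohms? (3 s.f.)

7.61 Ω

Section 1: A_strand = π(3.0250e-05)² = 2.875e-09 m²; R₁ = ρL/(N·A_s) = (1.77×10^-8)(45.4)/(37×2.875e-09) = 7.555 Ω
Section 2: A = π(d/2)² = π(1.1800e-03 m)² = 4.374e-06 m²
R₂ = (1.77×10^-8)(14.6)/(4.374e-06) = 0.05908 Ω
R = R₁ + R₂ = 7.61 Ω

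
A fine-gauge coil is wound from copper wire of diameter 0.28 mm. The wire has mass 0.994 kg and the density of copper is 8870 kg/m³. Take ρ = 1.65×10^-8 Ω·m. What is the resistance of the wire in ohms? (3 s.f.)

488 Ω

A = π(d/2)² = π(1.4000e-04 m)² = 6.1575e-08 m²
L = m/(density·A) = 0.994/(8870×6.1575e-08) = 1820 m
R = ρL/A = (1.65×10^-8)(1820)/(6.1575e-08) = 488 Ω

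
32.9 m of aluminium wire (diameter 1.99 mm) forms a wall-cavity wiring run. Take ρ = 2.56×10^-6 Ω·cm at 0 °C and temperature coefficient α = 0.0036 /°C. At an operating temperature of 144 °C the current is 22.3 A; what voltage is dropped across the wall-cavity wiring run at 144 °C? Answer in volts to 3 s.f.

9.17 V

ρ = 2.56×10^-6 Ω·cm = 2.56×10^-8 Ω·m
A = π(d/2)² = π(9.9500e-04 m)² = 3.110e-06 m²
R₍0₎ = ρL/A = (2.56×10^-8)(32.9)/(3.110e-06) = 0.2708 Ω
R₍144₎ = R₍0₎(1 + αΔT) = 0.2708 × (1 + 0.0036×144) = 0.4112 Ω
V = IR = 22.3 × 0.4112 = 9.17 V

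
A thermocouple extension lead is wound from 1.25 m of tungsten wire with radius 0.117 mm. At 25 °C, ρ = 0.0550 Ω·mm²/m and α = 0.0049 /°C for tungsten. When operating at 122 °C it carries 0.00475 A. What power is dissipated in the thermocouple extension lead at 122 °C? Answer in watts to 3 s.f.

ρ = 0.0550 Ω·mm²/m = 5.50×10^-8 Ω·m
A = πr² = π(1.1700e-04 m)² = 4.301e-08 m²
R₍25₎ = ρL/A = (5.50×10^-8)(1.25)/(4.301e-08) = 1.599 Ω
R₍122₎ = R₍25₎(1 + αΔT) = 1.599 × (1 + 0.0049×97) = 2.358 Ω
P = I²R = (0.00475)² × 2.358 = 5.32×10^-5 W

5.32×10^-5 W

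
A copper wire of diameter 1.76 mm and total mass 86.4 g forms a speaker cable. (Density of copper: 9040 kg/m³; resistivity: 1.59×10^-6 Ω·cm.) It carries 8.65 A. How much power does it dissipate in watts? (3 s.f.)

1.92 W

ρ = 1.59×10^-6 Ω·cm = 1.59×10^-8 Ω·m
A = π(d/2)² = π(8.8000e-04 m)² = 2.4328e-06 m²
L = m/(density·A) = 0.0864/(9040×2.4328e-06) = 3.929 m
R = ρL/A = (1.59×10^-8)(3.929)/(2.4328e-06) = 0.02568 Ω
P = I²R = (8.65)² × 0.02568 = 1.92 W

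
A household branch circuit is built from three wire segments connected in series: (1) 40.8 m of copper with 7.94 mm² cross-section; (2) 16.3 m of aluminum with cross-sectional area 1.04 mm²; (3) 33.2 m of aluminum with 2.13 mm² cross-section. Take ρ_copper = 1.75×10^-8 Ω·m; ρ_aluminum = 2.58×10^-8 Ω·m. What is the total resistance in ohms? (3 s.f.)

0.896 Ω

Seg 1: A = 7.94 mm² = 7.940e-06 m²
R_1 = (1.75×10^-8)(40.8)/(7.940e-06) = 0.08992 Ω
Seg 2: A = 1.04 mm² = 1.040e-06 m²
R_2 = (2.58×10^-8)(16.3)/(1.040e-06) = 0.4044 Ω
Seg 3: A = 2.13 mm² = 2.130e-06 m²
R_3 = (2.58×10^-8)(33.2)/(2.130e-06) = 0.4021 Ω
R_total = R_1 + R_2 + R_3 = 0.896 Ω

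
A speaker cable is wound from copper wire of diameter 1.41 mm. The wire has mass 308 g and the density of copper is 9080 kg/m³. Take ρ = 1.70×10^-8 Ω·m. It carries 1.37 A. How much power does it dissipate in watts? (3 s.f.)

A = π(d/2)² = π(7.0500e-04 m)² = 1.5615e-06 m²
L = m/(density·A) = 0.308/(9080×1.5615e-06) = 21.72 m
R = ρL/A = (1.70×10^-8)(21.72)/(1.5615e-06) = 0.2365 Ω
P = I²R = (1.37)² × 0.2365 = 0.444 W

0.444 W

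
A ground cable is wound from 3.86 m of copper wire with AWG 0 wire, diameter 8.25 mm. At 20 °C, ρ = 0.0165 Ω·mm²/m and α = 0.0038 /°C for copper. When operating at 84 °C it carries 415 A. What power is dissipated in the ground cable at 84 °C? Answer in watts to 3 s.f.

ρ = 0.0165 Ω·mm²/m = 1.65×10^-8 Ω·m
A = π(8.25/2 mm)² = π(4.1250e-03 m)² = 5.346e-05 m²
R₍20₎ = ρL/A = (1.65×10^-8)(3.86)/(5.346e-05) = 0.001191 Ω
R₍84₎ = R₍20₎(1 + αΔT) = 0.001191 × (1 + 0.0038×64) = 0.001481 Ω
P = I²R = (415)² × 0.001481 = 255 W

255 W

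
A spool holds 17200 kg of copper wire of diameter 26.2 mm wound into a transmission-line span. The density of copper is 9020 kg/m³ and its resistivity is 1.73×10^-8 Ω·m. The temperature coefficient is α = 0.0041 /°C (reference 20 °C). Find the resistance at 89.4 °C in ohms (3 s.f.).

A = π(d/2)² = π(1.3100e-02 m)² = 5.3913e-04 m²
L = m/(density·A) = 17200/(9020×5.3913e-04) = 3537 m
R = ρL/A = (1.73×10^-8)(3537)/(5.3913e-04) = 0.1135 Ω
R(89.4 °C) = 0.1135 × (1 + 0.0041×69.4) = 0.146 Ω

0.146 Ω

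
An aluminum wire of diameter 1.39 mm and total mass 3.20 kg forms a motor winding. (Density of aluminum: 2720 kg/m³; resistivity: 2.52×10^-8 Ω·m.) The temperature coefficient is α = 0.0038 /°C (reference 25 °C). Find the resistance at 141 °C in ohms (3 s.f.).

18.6 Ω

A = π(d/2)² = π(6.9500e-04 m)² = 1.5175e-06 m²
L = m/(density·A) = 3.2/(2720×1.5175e-06) = 775.3 m
R = ρL/A = (2.52×10^-8)(775.3)/(1.5175e-06) = 12.87 Ω
R(141 °C) = 12.87 × (1 + 0.0038×116) = 18.6 Ω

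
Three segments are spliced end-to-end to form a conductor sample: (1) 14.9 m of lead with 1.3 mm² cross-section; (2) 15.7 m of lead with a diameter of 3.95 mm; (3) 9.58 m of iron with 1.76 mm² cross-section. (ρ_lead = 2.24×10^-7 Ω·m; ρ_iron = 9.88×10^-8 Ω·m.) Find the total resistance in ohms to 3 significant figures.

Seg 1: A = 1.3 mm² = 1.300e-06 m²
R_1 = (2.24×10^-7)(14.9)/(1.300e-06) = 2.567 Ω
Seg 2: A = π(d/2)² = π(1.9750e-03 m)² = 1.225e-05 m²
R_2 = (2.24×10^-7)(15.7)/(1.225e-05) = 0.287 Ω
Seg 3: A = 1.76 mm² = 1.760e-06 m²
R_3 = (9.88×10^-8)(9.58)/(1.760e-06) = 0.5378 Ω
R_total = R_1 + R_2 + R_3 = 3.39 Ω

3.39 Ω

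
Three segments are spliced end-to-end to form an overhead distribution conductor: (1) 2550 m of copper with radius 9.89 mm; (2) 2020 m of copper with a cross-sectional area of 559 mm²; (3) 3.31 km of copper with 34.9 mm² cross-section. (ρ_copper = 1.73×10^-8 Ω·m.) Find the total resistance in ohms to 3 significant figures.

1.85 Ω

Seg 1: A = πr² = π(9.8900e-03 m)² = 3.073e-04 m²
R_1 = (1.73×10^-8)(2550)/(3.073e-04) = 0.1436 Ω
Seg 2: A = 559 mm² = 5.590e-04 m²
R_2 = (1.73×10^-8)(2020)/(5.590e-04) = 0.06252 Ω
Seg 3: A = 34.9 mm² = 3.490e-05 m²
R_3 = (1.73×10^-8)(3310)/(3.490e-05) = 1.641 Ω
R_total = R_1 + R_2 + R_3 = 1.85 Ω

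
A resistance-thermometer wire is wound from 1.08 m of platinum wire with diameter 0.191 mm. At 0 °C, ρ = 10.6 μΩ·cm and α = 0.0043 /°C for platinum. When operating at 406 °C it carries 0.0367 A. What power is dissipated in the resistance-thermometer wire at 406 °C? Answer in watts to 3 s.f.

0.0148 W

ρ = 10.6 μΩ·cm = 1.06×10^-7 Ω·m
A = π(d/2)² = π(9.5500e-05 m)² = 2.865e-08 m²
R₍0₎ = ρL/A = (1.06×10^-7)(1.08)/(2.865e-08) = 3.996 Ω
R₍406₎ = R₍0₎(1 + αΔT) = 3.996 × (1 + 0.0043×406) = 10.97 Ω
P = I²R = (0.0367)² × 10.97 = 0.0148 W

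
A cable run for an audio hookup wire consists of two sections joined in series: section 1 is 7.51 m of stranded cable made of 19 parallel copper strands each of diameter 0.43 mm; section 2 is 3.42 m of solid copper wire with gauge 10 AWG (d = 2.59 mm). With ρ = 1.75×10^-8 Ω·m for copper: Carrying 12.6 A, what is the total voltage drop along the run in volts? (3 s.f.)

0.743 V

Section 1: A_strand = π(2.1500e-04)² = 1.452e-07 m²; R₁ = ρL/(N·A_s) = (1.75×10^-8)(7.51)/(19×1.452e-07) = 0.04763 Ω
Section 2: A = π(2.59/2 mm)² = π(1.2950e-03 m)² = 5.269e-06 m²
R₂ = (1.75×10^-8)(3.42)/(5.269e-06) = 0.01136 Ω
R = R₁ + R₂ = 0.05899 Ω
V = IR = 12.6 × 0.05899 = 0.743 V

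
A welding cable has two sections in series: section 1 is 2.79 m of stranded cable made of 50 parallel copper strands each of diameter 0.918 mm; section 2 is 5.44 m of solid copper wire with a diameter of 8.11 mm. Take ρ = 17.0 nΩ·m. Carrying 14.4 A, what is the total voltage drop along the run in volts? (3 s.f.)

0.0464 V

ρ = 17.0 nΩ·m = 1.70×10^-8 Ω·m
Section 1: A_strand = π(4.5900e-04)² = 6.619e-07 m²; R₁ = ρL/(N·A_s) = (1.70×10^-8)(2.79)/(50×6.619e-07) = 0.001433 Ω
Section 2: A = π(d/2)² = π(4.0550e-03 m)² = 5.166e-05 m²
R₂ = (1.70×10^-8)(5.44)/(5.166e-05) = 0.00179 Ω
R = R₁ + R₂ = 0.003223 Ω
V = IR = 14.4 × 0.003223 = 0.0464 V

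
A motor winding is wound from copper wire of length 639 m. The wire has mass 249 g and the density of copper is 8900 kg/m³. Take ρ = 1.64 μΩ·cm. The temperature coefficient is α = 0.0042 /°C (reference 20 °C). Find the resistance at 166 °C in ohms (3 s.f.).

ρ = 1.64 μΩ·cm = 1.64×10^-8 Ω·m
A = m/(density·L) = 0.249/(8900×639) = 4.3783e-08 m²
R = ρL/A = (1.64×10^-8)(639)/(4.3783e-08) = 239.4 Ω
R(166 °C) = 239.4 × (1 + 0.0042×146) = 386 Ω

386 Ω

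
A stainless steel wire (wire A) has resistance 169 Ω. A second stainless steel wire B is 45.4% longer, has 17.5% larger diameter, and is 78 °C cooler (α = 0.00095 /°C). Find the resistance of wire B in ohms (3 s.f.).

165 Ω

R ∝ ρL/d² with ρ ∝ (1+αΔT), so R_B/R_A = (1 + 45.4/100) × (1 + 17.5/100)⁻² × (1 − 0.00095×78)
= 1.454 × 0.7243 × 0.9259 = 0.9751
R_B = 0.9751 × 169 = 165 Ω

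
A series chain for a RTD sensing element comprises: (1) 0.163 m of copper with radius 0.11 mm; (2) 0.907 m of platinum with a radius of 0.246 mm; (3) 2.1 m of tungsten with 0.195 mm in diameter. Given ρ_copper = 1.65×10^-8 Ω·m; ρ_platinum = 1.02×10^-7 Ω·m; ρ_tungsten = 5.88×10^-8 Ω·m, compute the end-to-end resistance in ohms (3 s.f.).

Seg 1: A = πr² = π(1.1000e-04 m)² = 3.801e-08 m²
R_1 = (1.65×10^-8)(0.163)/(3.801e-08) = 0.07075 Ω
Seg 2: A = πr² = π(2.4600e-04 m)² = 1.901e-07 m²
R_2 = (1.02×10^-7)(0.907)/(1.901e-07) = 0.4866 Ω
Seg 3: A = π(d/2)² = π(9.7500e-05 m)² = 2.986e-08 m²
R_3 = (5.88×10^-8)(2.1)/(2.986e-08) = 4.135 Ω
R_total = R_1 + R_2 + R_3 = 4.69 Ω

4.69 Ω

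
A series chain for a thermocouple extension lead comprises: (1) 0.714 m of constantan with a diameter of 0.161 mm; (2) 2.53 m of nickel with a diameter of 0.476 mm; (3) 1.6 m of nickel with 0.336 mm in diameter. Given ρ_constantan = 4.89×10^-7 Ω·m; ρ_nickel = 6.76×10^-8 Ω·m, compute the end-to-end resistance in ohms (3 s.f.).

19.3 Ω

Seg 1: A = π(d/2)² = π(8.0500e-05 m)² = 2.036e-08 m²
R_1 = (4.89×10^-7)(0.714)/(2.036e-08) = 17.15 Ω
Seg 2: A = π(d/2)² = π(2.3800e-04 m)² = 1.780e-07 m²
R_2 = (6.76×10^-8)(2.53)/(1.780e-07) = 0.9611 Ω
Seg 3: A = π(d/2)² = π(1.6800e-04 m)² = 8.867e-08 m²
R_3 = (6.76×10^-8)(1.6)/(8.867e-08) = 1.22 Ω
R_total = R_1 + R_2 + R_3 = 19.3 Ω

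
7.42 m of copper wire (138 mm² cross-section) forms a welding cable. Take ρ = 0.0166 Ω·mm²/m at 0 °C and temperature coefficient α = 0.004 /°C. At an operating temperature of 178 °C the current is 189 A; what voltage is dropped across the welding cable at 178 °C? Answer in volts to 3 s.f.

ρ = 0.0166 Ω·mm²/m = 1.66×10^-8 Ω·m
A = 138 mm² = 1.380e-04 m²
R₍0₎ = ρL/A = (1.66×10^-8)(7.42)/(1.380e-04) = 8.926×10^-4 Ω
R₍178₎ = R₍0₎(1 + αΔT) = 8.926×10^-4 × (1 + 0.004×178) = 0.001528 Ω
V = IR = 189 × 0.001528 = 0.289 V

0.289 V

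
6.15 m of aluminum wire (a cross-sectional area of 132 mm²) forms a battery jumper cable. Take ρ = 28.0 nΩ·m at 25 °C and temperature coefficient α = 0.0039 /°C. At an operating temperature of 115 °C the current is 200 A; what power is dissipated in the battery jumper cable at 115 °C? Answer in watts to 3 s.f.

ρ = 28.0 nΩ·m = 2.80×10^-8 Ω·m
A = 132 mm² = 1.320e-04 m²
R₍25₎ = ρL/A = (2.80×10^-8)(6.15)/(1.320e-04) = 0.001305 Ω
R₍115₎ = R₍25₎(1 + αΔT) = 0.001305 × (1 + 0.0039×90) = 0.001762 Ω
P = I²R = (200)² × 0.001762 = 70.5 W

70.5 W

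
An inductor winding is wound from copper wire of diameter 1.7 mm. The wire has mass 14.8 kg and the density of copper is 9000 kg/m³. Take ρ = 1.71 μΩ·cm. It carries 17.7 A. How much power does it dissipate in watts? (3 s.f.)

ρ = 1.71 μΩ·cm = 1.71×10^-8 Ω·m
A = π(d/2)² = π(8.5000e-04 m)² = 2.2698e-06 m²
L = m/(density·A) = 14.8/(9000×2.2698e-06) = 724.5 m
R = ρL/A = (1.71×10^-8)(724.5)/(2.2698e-06) = 5.458 Ω
P = I²R = (17.7)² × 5.458 = 1710 W

1710 W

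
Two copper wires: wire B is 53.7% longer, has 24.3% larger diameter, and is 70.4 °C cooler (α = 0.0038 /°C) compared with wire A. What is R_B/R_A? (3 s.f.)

R ∝ ρL/d² with ρ ∝ (1+αΔT), so R_B/R_A = (1 + 53.7/100) × (1 + 24.3/100)⁻² × (1 − 0.0038×70.4)
= 1.537 × 0.6472 × 0.7325 = 0.729

0.729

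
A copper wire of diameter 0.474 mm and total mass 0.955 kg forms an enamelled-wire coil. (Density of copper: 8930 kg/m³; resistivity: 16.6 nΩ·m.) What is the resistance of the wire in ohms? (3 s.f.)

57.0 Ω

ρ = 16.6 nΩ·m = 1.66×10^-8 Ω·m
A = π(d/2)² = π(2.3700e-04 m)² = 1.7646e-07 m²
L = m/(density·A) = 0.955/(8930×1.7646e-07) = 606 m
R = ρL/A = (1.66×10^-8)(606)/(1.7646e-07) = 57.0 Ω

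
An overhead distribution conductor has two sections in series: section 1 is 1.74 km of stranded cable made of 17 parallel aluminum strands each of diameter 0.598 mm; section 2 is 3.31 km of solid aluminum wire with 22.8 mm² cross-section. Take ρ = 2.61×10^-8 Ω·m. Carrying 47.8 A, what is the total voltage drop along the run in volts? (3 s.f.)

Section 1: A_strand = π(2.9900e-04)² = 2.809e-07 m²; R₁ = ρL/(N·A_s) = (2.61×10^-8)(1740)/(17×2.809e-07) = 9.511 Ω
Section 2: A = 22.8 mm² = 2.280e-05 m²
R₂ = (2.61×10^-8)(3310)/(2.280e-05) = 3.789 Ω
R = R₁ + R₂ = 13.3 Ω
V = IR = 47.8 × 13.3 = 636 V

636 V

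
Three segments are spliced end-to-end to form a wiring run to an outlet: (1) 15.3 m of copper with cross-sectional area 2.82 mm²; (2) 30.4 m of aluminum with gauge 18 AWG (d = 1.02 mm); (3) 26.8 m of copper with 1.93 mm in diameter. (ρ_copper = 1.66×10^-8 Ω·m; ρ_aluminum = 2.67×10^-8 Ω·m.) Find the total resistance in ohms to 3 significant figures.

1.24 Ω

Seg 1: A = 2.82 mm² = 2.820e-06 m²
R_1 = (1.66×10^-8)(15.3)/(2.820e-06) = 0.09006 Ω
Seg 2: A = π(1.02/2 mm)² = π(5.1000e-04 m)² = 8.171e-07 m²
R_2 = (2.67×10^-8)(30.4)/(8.171e-07) = 0.9933 Ω
Seg 3: A = π(d/2)² = π(9.6500e-04 m)² = 2.926e-06 m²
R_3 = (1.66×10^-8)(26.8)/(2.926e-06) = 0.1521 Ω
R_total = R_1 + R_2 + R_3 = 1.24 Ω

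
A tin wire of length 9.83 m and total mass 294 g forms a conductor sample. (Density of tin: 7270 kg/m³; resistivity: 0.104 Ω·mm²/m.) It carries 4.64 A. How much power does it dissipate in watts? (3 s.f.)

ρ = 0.104 Ω·mm²/m = 1.04×10^-7 Ω·m
A = m/(density·L) = 0.294/(7270×9.83) = 4.1140e-06 m²
R = ρL/A = (1.04×10^-7)(9.83)/(4.1140e-06) = 0.2485 Ω
P = I²R = (4.64)² × 0.2485 = 5.35 W

5.35 W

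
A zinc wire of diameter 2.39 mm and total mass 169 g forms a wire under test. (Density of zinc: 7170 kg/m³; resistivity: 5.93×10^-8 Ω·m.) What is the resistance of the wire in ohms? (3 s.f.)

A = π(d/2)² = π(1.1950e-03 m)² = 4.4863e-06 m²
L = m/(density·A) = 0.169/(7170×4.4863e-06) = 5.254 m
R = ρL/A = (5.93×10^-8)(5.254)/(4.4863e-06) = 0.0694 Ω

0.0694 Ω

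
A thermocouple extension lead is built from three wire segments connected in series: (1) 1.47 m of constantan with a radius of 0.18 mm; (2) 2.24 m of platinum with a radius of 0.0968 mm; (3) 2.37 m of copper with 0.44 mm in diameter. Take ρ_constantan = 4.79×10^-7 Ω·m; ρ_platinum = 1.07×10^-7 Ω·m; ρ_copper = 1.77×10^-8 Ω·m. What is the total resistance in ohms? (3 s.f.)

Seg 1: A = πr² = π(1.8000e-04 m)² = 1.018e-07 m²
R_1 = (4.79×10^-7)(1.47)/(1.018e-07) = 6.918 Ω
Seg 2: A = πr² = π(9.6800e-05 m)² = 2.944e-08 m²
R_2 = (1.07×10^-7)(2.24)/(2.944e-08) = 8.142 Ω
Seg 3: A = π(d/2)² = π(2.2000e-04 m)² = 1.521e-07 m²
R_3 = (1.77×10^-8)(2.37)/(1.521e-07) = 0.2759 Ω
R_total = R_1 + R_2 + R_3 = 15.3 Ω

15.3 Ω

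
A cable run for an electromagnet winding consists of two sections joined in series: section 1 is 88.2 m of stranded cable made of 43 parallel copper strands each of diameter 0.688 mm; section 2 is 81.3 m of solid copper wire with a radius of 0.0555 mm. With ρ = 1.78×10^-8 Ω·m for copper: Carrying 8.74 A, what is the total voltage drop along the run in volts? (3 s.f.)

1310 V

Section 1: A_strand = π(3.4400e-04)² = 3.718e-07 m²; R₁ = ρL/(N·A_s) = (1.78×10^-8)(88.2)/(43×3.718e-07) = 0.09821 Ω
Section 2: A = πr² = π(5.5500e-05 m)² = 9.677e-09 m²
R₂ = (1.78×10^-8)(81.3)/(9.677e-09) = 149.5 Ω
R = R₁ + R₂ = 149.6 Ω
V = IR = 8.74 × 149.6 = 1310 V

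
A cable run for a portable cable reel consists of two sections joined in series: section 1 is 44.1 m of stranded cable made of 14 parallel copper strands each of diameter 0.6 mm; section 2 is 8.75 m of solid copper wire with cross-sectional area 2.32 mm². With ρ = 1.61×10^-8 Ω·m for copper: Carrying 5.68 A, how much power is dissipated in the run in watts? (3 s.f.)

Section 1: A_strand = π(3.0000e-04)² = 2.827e-07 m²; R₁ = ρL/(N·A_s) = (1.61×10^-8)(44.1)/(14×2.827e-07) = 0.1794 Ω
Section 2: A = 2.32 mm² = 2.320e-06 m²
R₂ = (1.61×10^-8)(8.75)/(2.320e-06) = 0.06072 Ω
R = R₁ + R₂ = 0.2401 Ω
P = I²R = (5.68)² × 0.2401 = 7.75 W

7.75 W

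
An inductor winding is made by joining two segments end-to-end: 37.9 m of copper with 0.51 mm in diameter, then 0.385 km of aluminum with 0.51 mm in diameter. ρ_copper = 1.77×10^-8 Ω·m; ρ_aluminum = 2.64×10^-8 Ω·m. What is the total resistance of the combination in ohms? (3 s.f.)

53.0 Ω

Segment 1: A = π(d/2)² = π(2.5500e-04 m)² = 2.043e-07 m²
R₁ = ρL/A = (1.77×10^-8)(37.9)/(2.043e-07) = 3.284 Ω
R₂ = (2.64×10^-8)(385)/(2.043e-07) = 49.75 Ω
R = R₁ + R₂ = 53.0 Ω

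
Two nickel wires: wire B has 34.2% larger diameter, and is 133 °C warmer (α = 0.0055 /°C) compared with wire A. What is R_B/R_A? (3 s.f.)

0.961

R ∝ ρL/d² with ρ ∝ (1+αΔT), so R_B/R_A = (1 + 34.2/100)⁻² × (1 + 0.0055×133)
= 0.5553 × 1.732 = 0.961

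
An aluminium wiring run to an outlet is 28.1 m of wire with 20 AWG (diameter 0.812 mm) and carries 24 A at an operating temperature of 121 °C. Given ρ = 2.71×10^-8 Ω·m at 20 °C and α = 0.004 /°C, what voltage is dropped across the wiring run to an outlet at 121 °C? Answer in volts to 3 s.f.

49.6 V

A = π(0.812/2 mm)² = π(4.0600e-04 m)² = 5.178e-07 m²
R₍20₎ = ρL/A = (2.71×10^-8)(28.1)/(5.178e-07) = 1.471 Ω
R₍121₎ = R₍20₎(1 + αΔT) = 1.471 × (1 + 0.004×101) = 2.065 Ω
V = IR = 24 × 2.065 = 49.6 V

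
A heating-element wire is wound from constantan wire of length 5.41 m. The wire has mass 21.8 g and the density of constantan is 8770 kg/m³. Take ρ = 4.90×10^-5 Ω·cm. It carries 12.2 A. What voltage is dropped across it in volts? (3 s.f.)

70.4 V

ρ = 4.90×10^-5 Ω·cm = 4.90×10^-7 Ω·m
A = m/(density·L) = 0.0218/(8770×5.41) = 4.5947e-07 m²
R = ρL/A = (4.90×10^-7)(5.41)/(4.5947e-07) = 5.769 Ω
V = IR = 12.2 × 5.769 = 70.4 V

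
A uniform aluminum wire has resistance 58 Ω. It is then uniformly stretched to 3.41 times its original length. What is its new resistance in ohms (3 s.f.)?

Volume constant ⇒ A' = A/k with k = 3.41. R' = ρ(kL)/(A/k) = k²R.
R' = 11.63 × 58 = 674 Ω

674 Ω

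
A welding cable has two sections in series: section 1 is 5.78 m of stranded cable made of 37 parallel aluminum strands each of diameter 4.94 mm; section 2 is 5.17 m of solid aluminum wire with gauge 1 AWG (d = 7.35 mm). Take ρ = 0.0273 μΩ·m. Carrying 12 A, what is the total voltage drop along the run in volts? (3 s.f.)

0.0426 V

ρ = 0.0273 μΩ·m = 2.73×10^-8 Ω·m
Section 1: A_strand = π(2.4700e-03)² = 1.917e-05 m²; R₁ = ρL/(N·A_s) = (2.73×10^-8)(5.78)/(37×1.917e-05) = 2.225×10^-4 Ω
Section 2: A = π(7.35/2 mm)² = π(3.6750e-03 m)² = 4.243e-05 m²
R₂ = (2.73×10^-8)(5.17)/(4.243e-05) = 0.003327 Ω
R = R₁ + R₂ = 0.003549 Ω
V = IR = 12 × 0.003549 = 0.0426 V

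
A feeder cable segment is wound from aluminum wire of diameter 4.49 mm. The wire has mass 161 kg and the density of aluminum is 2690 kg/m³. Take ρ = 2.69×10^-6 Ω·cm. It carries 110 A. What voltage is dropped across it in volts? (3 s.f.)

706 V

ρ = 2.69×10^-6 Ω·cm = 2.69×10^-8 Ω·m
A = π(d/2)² = π(2.2450e-03 m)² = 1.5834e-05 m²
L = m/(density·A) = 161/(2690×1.5834e-05) = 3780 m
R = ρL/A = (2.69×10^-8)(3780)/(1.5834e-05) = 6.422 Ω
V = IR = 110 × 6.422 = 706 V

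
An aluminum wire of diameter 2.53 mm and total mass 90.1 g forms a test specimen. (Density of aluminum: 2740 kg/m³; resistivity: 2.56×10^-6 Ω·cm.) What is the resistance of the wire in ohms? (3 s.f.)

ρ = 2.56×10^-6 Ω·cm = 2.56×10^-8 Ω·m
A = π(d/2)² = π(1.2650e-03 m)² = 5.0273e-06 m²
L = m/(density·A) = 0.0901/(2740×5.0273e-06) = 6.541 m
R = ρL/A = (2.56×10^-8)(6.541)/(5.0273e-06) = 0.0333 Ω

0.0333 Ω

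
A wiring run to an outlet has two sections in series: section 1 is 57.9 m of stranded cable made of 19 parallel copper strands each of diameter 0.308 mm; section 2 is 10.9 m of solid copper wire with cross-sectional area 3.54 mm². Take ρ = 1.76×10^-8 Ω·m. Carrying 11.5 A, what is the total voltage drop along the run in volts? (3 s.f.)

8.90 V

Section 1: A_strand = π(1.5400e-04)² = 7.451e-08 m²; R₁ = ρL/(N·A_s) = (1.76×10^-8)(57.9)/(19×7.451e-08) = 0.7199 Ω
Section 2: A = 3.54 mm² = 3.540e-06 m²
R₂ = (1.76×10^-8)(10.9)/(3.540e-06) = 0.05419 Ω
R = R₁ + R₂ = 0.774 Ω
V = IR = 11.5 × 0.774 = 8.90 V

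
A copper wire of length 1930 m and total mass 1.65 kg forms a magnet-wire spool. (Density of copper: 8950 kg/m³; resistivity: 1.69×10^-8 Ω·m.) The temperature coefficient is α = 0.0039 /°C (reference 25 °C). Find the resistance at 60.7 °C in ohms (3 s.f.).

A = m/(density·L) = 1.65/(8950×1930) = 9.5522e-08 m²
R = ρL/A = (1.69×10^-8)(1930)/(9.5522e-08) = 341.5 Ω
R(60.7 °C) = 341.5 × (1 + 0.0039×35.7) = 389 Ω

389 Ω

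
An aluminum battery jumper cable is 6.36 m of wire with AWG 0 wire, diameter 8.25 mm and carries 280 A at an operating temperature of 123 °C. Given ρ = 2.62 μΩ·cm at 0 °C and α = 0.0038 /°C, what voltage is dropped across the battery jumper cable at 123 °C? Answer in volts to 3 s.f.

ρ = 2.62 μΩ·cm = 2.62×10^-8 Ω·m
A = π(8.25/2 mm)² = π(4.1250e-03 m)² = 5.346e-05 m²
R₍0₎ = ρL/A = (2.62×10^-8)(6.36)/(5.346e-05) = 0.003117 Ω
R₍123₎ = R₍0₎(1 + αΔT) = 0.003117 × (1 + 0.0038×123) = 0.004574 Ω
V = IR = 280 × 0.004574 = 1.28 V

1.28 V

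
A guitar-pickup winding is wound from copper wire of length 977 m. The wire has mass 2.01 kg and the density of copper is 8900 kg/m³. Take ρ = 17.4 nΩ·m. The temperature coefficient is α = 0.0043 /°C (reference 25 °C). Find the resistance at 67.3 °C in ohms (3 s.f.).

ρ = 17.4 nΩ·m = 1.74×10^-8 Ω·m
A = m/(density·L) = 2.01/(8900×977) = 2.3116e-07 m²
R = ρL/A = (1.74×10^-8)(977)/(2.3116e-07) = 73.54 Ω
R(67.3 °C) = 73.54 × (1 + 0.0043×42.3) = 86.9 Ω

86.9 Ω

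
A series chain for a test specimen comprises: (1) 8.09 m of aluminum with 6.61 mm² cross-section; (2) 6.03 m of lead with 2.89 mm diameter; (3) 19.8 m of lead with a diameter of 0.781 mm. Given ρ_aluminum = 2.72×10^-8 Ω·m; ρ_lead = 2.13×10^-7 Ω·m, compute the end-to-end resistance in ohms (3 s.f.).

9.03 Ω

Seg 1: A = 6.61 mm² = 6.610e-06 m²
R_1 = (2.72×10^-8)(8.09)/(6.610e-06) = 0.03329 Ω
Seg 2: A = π(d/2)² = π(1.4450e-03 m)² = 6.560e-06 m²
R_2 = (2.13×10^-7)(6.03)/(6.560e-06) = 0.1958 Ω
Seg 3: A = π(d/2)² = π(3.9050e-04 m)² = 4.791e-07 m²
R_3 = (2.13×10^-7)(19.8)/(4.791e-07) = 8.803 Ω
R_total = R_1 + R_2 + R_3 = 9.03 Ω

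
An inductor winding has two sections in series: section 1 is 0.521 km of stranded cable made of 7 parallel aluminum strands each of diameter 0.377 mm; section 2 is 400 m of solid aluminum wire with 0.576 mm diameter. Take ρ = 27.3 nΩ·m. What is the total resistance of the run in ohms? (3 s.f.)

60.1 Ω

ρ = 27.3 nΩ·m = 2.73×10^-8 Ω·m
Section 1: A_strand = π(1.8850e-04)² = 1.116e-07 m²; R₁ = ρL/(N·A_s) = (2.73×10^-8)(521)/(7×1.116e-07) = 18.2 Ω
Section 2: A = π(d/2)² = π(2.8800e-04 m)² = 2.606e-07 m²
R₂ = (2.73×10^-8)(400)/(2.606e-07) = 41.91 Ω
R = R₁ + R₂ = 60.1 Ω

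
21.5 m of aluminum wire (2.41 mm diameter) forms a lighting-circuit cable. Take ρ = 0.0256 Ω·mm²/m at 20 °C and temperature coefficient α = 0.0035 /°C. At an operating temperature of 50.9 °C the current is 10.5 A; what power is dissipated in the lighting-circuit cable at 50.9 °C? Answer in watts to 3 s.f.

14.7 W

ρ = 0.0256 Ω·mm²/m = 2.56×10^-8 Ω·m
A = π(d/2)² = π(1.2050e-03 m)² = 4.562e-06 m²
R₍20₎ = ρL/A = (2.56×10^-8)(21.5)/(4.562e-06) = 0.1207 Ω
R₍50.9₎ = R₍20₎(1 + αΔT) = 0.1207 × (1 + 0.0035×30.9) = 0.1337 Ω
P = I²R = (10.5)² × 0.1337 = 14.7 W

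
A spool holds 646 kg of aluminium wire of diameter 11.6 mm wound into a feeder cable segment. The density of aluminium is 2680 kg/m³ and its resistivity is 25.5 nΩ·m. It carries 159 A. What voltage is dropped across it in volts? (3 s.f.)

87.5 V

ρ = 25.5 nΩ·m = 2.55×10^-8 Ω·m
A = π(d/2)² = π(5.8000e-03 m)² = 1.0568e-04 m²
L = m/(density·A) = 646/(2680×1.0568e-04) = 2281 m
R = ρL/A = (2.55×10^-8)(2281)/(1.0568e-04) = 0.5503 Ω
V = IR = 159 × 0.5503 = 87.5 V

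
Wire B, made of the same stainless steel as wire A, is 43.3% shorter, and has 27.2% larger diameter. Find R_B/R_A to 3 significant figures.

0.350

R ∝ L/d², so R_B/R_A = (1 − 43.3/100) × (1 + 27.2/100)⁻²
= 0.567 × 0.618 = 0.350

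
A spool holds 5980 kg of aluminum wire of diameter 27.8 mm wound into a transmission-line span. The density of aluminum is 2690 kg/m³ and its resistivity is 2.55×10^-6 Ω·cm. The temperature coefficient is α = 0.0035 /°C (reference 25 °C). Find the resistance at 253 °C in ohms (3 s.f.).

ρ = 2.55×10^-6 Ω·cm = 2.55×10^-8 Ω·m
A = π(d/2)² = π(1.3900e-02 m)² = 6.0699e-04 m²
L = m/(density·A) = 5980/(2690×6.0699e-04) = 3662 m
R = ρL/A = (2.55×10^-8)(3662)/(6.0699e-04) = 0.1539 Ω
R(253 °C) = 0.1539 × (1 + 0.0035×228) = 0.277 Ω

0.277 Ω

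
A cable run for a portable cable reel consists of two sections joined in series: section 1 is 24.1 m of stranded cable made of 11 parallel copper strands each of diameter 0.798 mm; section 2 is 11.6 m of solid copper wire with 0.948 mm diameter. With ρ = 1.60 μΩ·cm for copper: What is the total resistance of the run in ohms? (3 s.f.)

ρ = 1.60 μΩ·cm = 1.60×10^-8 Ω·m
Section 1: A_strand = π(3.9900e-04)² = 5.001e-07 m²; R₁ = ρL/(N·A_s) = (1.60×10^-8)(24.1)/(11×5.001e-07) = 0.07009 Ω
Section 2: A = π(d/2)² = π(4.7400e-04 m)² = 7.058e-07 m²
R₂ = (1.60×10^-8)(11.6)/(7.058e-07) = 0.2629 Ω
R = R₁ + R₂ = 0.333 Ω

0.333 Ω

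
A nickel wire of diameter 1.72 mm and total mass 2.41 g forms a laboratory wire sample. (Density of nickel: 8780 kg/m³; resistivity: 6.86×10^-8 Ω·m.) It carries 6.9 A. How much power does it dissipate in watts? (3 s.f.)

A = π(d/2)² = π(8.6000e-04 m)² = 2.3235e-06 m²
L = m/(density·A) = 0.00241/(8780×2.3235e-06) = 0.1181 m
R = ρL/A = (6.86×10^-8)(0.1181)/(2.3235e-06) = 0.003488 Ω
P = I²R = (6.9)² × 0.003488 = 0.166 W

0.166 W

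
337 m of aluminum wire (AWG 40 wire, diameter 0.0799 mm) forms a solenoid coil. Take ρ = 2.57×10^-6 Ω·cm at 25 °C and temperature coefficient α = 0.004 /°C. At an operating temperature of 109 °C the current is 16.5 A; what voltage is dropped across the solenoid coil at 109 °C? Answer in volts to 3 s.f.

ρ = 2.57×10^-6 Ω·cm = 2.57×10^-8 Ω·m
A = π(0.0799/2 mm)² = π(3.9950e-05 m)² = 5.014e-09 m²
R₍25₎ = ρL/A = (2.57×10^-8)(337)/(5.014e-09) = 1727 Ω
R₍109₎ = R₍25₎(1 + αΔT) = 1727 × (1 + 0.004×84) = 2308 Ω
V = IR = 16.5 × 2308 = 38100 V

38100 V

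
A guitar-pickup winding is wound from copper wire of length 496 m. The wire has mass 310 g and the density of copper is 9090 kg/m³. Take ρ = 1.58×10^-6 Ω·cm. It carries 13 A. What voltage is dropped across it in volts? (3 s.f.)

ρ = 1.58×10^-6 Ω·cm = 1.58×10^-8 Ω·m
A = m/(density·L) = 0.31/(9090×496) = 6.8757e-08 m²
R = ρL/A = (1.58×10^-8)(496)/(6.8757e-08) = 114 Ω
V = IR = 13 × 114 = 1480 V

1480 V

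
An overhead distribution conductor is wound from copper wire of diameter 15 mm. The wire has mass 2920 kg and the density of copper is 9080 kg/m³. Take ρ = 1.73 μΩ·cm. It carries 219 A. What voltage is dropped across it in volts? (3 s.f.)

ρ = 1.73 μΩ·cm = 1.73×10^-8 Ω·m
A = π(d/2)² = π(7.5000e-03 m)² = 1.7671e-04 m²
L = m/(density·A) = 2920/(9080×1.7671e-04) = 1820 m
R = ρL/A = (1.73×10^-8)(1820)/(1.7671e-04) = 0.1782 Ω
V = IR = 219 × 0.1782 = 39.0 V

39.0 V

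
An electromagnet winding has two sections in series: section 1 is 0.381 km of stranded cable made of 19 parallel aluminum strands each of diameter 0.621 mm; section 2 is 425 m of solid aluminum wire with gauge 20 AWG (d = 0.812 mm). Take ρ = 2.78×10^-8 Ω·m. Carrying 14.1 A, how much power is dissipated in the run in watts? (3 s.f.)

4900 W

Section 1: A_strand = π(3.1050e-04)² = 3.029e-07 m²; R₁ = ρL/(N·A_s) = (2.78×10^-8)(381)/(19×3.029e-07) = 1.841 Ω
Section 2: A = π(0.812/2 mm)² = π(4.0600e-04 m)² = 5.178e-07 m²
R₂ = (2.78×10^-8)(425)/(5.178e-07) = 22.82 Ω
R = R₁ + R₂ = 24.66 Ω
P = I²R = (14.1)² × 24.66 = 4900 W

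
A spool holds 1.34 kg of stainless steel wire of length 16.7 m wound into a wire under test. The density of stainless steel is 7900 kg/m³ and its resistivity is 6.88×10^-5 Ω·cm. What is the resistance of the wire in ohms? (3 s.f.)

ρ = 6.88×10^-5 Ω·cm = 6.88×10^-7 Ω·m
A = m/(density·L) = 1.34/(7900×16.7) = 1.0157e-05 m²
R = ρL/A = (6.88×10^-7)(16.7)/(1.0157e-05) = 1.13 Ω

1.13 Ω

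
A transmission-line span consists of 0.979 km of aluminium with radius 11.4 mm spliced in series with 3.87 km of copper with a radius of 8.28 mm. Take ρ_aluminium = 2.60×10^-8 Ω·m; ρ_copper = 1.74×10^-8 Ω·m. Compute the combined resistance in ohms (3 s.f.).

0.375 Ω

Segment 1: A = πr² = π(1.1400e-02 m)² = 4.083e-04 m²
R₁ = ρL/A = (2.60×10^-8)(979)/(4.083e-04) = 0.06234 Ω
Segment 2: A = πr² = π(8.2800e-03 m)² = 2.154e-04 m²
R₂ = (1.74×10^-8)(3870)/(2.154e-04) = 0.3126 Ω
R = R₁ + R₂ = 0.375 Ω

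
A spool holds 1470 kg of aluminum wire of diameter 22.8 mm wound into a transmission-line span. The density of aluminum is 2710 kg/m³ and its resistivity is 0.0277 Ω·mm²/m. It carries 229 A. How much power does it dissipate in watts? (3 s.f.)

4730 W

ρ = 0.0277 Ω·mm²/m = 2.77×10^-8 Ω·m
A = π(d/2)² = π(1.1400e-02 m)² = 4.0828e-04 m²
L = m/(density·A) = 1470/(2710×4.0828e-04) = 1329 m
R = ρL/A = (2.77×10^-8)(1329)/(4.0828e-04) = 0.09014 Ω
P = I²R = (229)² × 0.09014 = 4730 W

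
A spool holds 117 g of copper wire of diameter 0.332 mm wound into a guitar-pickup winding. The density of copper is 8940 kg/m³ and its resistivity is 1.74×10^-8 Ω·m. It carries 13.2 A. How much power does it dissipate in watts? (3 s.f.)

A = π(d/2)² = π(1.6600e-04 m)² = 8.6570e-08 m²
L = m/(density·A) = 0.117/(8940×8.6570e-08) = 151.2 m
R = ρL/A = (1.74×10^-8)(151.2)/(8.6570e-08) = 30.39 Ω
P = I²R = (13.2)² × 30.39 = 5290 W

5290 W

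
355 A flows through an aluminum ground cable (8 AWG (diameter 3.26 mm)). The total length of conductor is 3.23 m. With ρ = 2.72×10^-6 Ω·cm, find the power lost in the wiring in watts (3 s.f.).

1330 W

ρ = 2.72×10^-6 Ω·cm = 2.72×10^-8 Ω·m
A = π(3.26/2 mm)² = π(1.6300e-03 m)² = 8.347e-06 m²
R = ρL/A = (2.72×10^-8)(3.23)/(8.347e-06) = 0.01053 Ω
P = I²R = (355)² × 0.01053 = 1330 W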